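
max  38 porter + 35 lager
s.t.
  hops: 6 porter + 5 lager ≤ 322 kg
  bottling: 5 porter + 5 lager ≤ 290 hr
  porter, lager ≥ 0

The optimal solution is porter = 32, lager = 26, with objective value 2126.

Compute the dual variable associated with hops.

Check each constraint at x*: hops 322/322 (tight); bottling 290/290 (tight).
The binding rows give the dual system: 6·y_hops + 5·y_bottling = 38 and 5·y_hops + 5·y_bottling = 35.
→ y_hops = 3 and y_bottling = 4.
Shadow price of hops = 3.

3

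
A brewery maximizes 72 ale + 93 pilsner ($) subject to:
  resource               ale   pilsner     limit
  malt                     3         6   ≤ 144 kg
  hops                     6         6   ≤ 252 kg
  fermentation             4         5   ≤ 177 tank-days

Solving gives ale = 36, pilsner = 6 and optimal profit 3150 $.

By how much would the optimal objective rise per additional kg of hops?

Check each constraint at x*: malt 144/144 (tight); hops 252/252 (tight); fermentation 174/177 (slack 3).
Slack constraints have shadow price 0 (complementary slackness).
Dual feasibility on the basic columns requires 3·y_malt + 6·y_hops = 72, 6·y_malt + 6·y_hops = 93.
→ y_malt = 7 and y_hops = 8.5.
Shadow price of hops = 8.5.

8.5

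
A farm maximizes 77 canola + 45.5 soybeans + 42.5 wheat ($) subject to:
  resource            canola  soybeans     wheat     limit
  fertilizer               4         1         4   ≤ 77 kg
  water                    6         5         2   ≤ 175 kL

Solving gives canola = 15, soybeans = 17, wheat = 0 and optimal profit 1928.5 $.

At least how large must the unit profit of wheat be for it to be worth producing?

At the optimum: fertilizer uses 77 of 77 (binding); water uses 175 of 175 (binding).
The binding rows give the dual system: 4·y_fertilizer + 6·y_water = 77 and 1·y_fertilizer + 5·y_water = 45.5.
Solving: y_fertilizer = 8, y_water = 7.5.
wheat enters the basis when its profit ≥ yᵀa₃ = 8·4 + 7.5·2 = 47.

47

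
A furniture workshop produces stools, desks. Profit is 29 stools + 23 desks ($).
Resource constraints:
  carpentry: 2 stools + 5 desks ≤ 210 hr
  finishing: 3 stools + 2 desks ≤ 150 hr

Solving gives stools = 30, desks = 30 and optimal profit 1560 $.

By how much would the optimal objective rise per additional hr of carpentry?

Both carpentry and finishing are binding at x*.
From A_Bᵀ y = c: 2·y_carpentry + 3·y_finishing = 29; 5·y_carpentry + 2·y_finishing = 23.
→ y_carpentry = 1 and y_finishing = 9.
Shadow price of carpentry = 1.

1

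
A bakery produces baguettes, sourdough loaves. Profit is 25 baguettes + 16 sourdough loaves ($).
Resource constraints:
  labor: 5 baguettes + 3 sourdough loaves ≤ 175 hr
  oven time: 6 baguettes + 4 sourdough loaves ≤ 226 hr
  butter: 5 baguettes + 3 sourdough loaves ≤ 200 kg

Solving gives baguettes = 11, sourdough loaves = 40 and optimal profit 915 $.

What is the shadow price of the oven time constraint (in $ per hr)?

2.5

At the optimum: labor uses 175 of 175 (binding); oven time uses 226 of 226 (binding); butter uses 175 of 200 (slack = 25).
By complementary slackness, y = 0 for the non-binding constraint.
Dual feasibility on the basic columns requires 5·y_labor + 6·y_oven time = 25, 3·y_labor + 4·y_oven time = 16.
→ y_labor = 2 and y_oven time = 2.5.
Shadow price of oven time = 2.5.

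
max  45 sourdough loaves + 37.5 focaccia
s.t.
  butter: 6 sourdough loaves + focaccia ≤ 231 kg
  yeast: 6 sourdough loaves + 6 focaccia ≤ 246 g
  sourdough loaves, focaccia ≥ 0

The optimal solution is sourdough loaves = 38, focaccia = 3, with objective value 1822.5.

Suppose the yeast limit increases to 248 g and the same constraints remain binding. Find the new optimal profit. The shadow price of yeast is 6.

1834.5

Δb = 2, so new z* = 1822.5 + (6)·(2) = 1822.5 + 12 = 1834.5.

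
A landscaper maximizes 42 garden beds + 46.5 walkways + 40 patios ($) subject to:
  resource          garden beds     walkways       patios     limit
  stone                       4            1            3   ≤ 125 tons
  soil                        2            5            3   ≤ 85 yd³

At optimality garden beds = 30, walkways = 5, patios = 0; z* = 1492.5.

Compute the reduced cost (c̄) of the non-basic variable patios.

Check each constraint at x*: stone 125/125 (tight); soil 85/85 (tight).
Dual feasibility on the basic columns requires 4·y_stone + 2·y_soil = 42, 1·y_stone + 5·y_soil = 46.5.
Solving: y_stone = 6.5, y_soil = 8.
Reduced cost of patios: c₃ − yᵀa₃ = 40 − (6.5·3 + 8·3) = 40 − 43.5 = -3.5.

-3.5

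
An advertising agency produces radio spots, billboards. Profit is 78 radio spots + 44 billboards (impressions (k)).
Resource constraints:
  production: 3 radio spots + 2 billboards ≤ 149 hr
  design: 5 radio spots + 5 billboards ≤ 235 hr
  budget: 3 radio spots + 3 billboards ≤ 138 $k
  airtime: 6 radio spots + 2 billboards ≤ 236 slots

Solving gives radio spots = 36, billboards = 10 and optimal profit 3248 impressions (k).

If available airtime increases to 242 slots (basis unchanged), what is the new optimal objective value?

3299

Check each constraint at x*: production 128/149 (slack 21); design 230/235 (slack 5); budget 138/138 (tight); airtime 236/236 (tight).
Slack constraints have shadow price 0 (complementary slackness).
From A_Bᵀ y = c: 3·y_budget + 6·y_airtime = 78; 3·y_budget + 2·y_airtime = 44.
→ y_budget = 9 and y_airtime = 8.5.
Δz = y_airtime·Δb = 8.5 × (6) = 51, so new z* = 3248 + 51 = 3299.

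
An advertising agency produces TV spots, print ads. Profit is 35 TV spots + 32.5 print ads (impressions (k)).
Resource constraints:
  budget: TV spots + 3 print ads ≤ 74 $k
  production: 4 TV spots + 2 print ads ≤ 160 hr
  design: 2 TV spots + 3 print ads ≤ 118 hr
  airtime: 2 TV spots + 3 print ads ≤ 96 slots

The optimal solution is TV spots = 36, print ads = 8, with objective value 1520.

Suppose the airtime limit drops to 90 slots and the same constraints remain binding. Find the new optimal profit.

At the optimum: budget uses 60 of 74 (slack = 14); production uses 160 of 160 (binding); design uses 96 of 118 (slack = 22); airtime uses 96 of 96 (binding).
By complementary slackness, y = 0 for the non-binding constraints.
Dual feasibility on the basic columns requires 4·y_production + 2·y_airtime = 35, 2·y_production + 3·y_airtime = 32.5.
Solving: y_production = 5, y_airtime = 7.5.
Δz = y_airtime·Δb = 7.5 × (-6) = -45, so new z* = 1520 − 45 = 1475.

1475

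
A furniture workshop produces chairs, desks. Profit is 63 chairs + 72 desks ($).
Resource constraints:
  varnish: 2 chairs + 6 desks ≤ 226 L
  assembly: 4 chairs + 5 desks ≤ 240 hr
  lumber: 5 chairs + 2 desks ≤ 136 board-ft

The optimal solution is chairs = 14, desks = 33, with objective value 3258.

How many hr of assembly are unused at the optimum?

19

assembly used = 4·14 + 5·33 = 221; slack = 240 − 221 = 19.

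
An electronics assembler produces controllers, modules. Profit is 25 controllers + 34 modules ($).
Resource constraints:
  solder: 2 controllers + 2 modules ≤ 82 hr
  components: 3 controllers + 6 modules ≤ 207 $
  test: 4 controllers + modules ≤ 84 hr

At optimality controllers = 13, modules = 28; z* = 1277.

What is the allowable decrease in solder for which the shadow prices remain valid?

13

Binding constraints: solder, components. The basis is B = [[2,2],[3,6]] with det 6.
Per unit decrease in solder, x* moves by d = (-1, 0.5).
The basis stays optimal until controllers reaches 0; allowable decrease = 13 hr.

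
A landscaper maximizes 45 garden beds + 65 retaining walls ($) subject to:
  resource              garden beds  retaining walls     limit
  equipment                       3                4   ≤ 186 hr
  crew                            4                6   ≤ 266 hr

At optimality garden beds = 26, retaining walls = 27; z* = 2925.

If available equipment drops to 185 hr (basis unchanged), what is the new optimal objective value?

Check each constraint at x*: equipment 186/186 (tight); crew 266/266 (tight).
From A_Bᵀ y = c: 3·y_equipment + 4·y_crew = 45; 4·y_equipment + 6·y_crew = 65.
→ y_equipment = 5 and y_crew = 7.5.
Δz = y_equipment·Δb = 5 × (-1) = -5, so new z* = 2925 − 5 = 2920.

2920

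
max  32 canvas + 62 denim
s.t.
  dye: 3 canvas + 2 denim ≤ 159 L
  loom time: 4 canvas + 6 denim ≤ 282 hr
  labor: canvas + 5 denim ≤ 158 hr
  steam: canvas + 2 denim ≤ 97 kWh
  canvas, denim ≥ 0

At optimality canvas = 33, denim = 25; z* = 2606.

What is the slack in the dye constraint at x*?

10

dye used = 3·33 + 2·25 = 149; slack = 159 − 149 = 10.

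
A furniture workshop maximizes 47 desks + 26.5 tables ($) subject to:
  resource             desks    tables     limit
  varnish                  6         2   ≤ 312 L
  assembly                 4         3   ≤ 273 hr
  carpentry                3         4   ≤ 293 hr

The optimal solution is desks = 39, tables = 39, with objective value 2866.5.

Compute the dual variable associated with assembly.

Check each constraint at x*: varnish 312/312 (tight); assembly 273/273 (tight); carpentry 273/293 (slack 20).
By complementary slackness, y = 0 for the non-binding constraint.
The binding rows give the dual system: 6·y_varnish + 4·y_assembly = 47 and 2·y_varnish + 3·y_assembly = 26.5.
→ y_varnish = 3.5 and y_assembly = 6.5.
Shadow price of assembly = 6.5.

6.5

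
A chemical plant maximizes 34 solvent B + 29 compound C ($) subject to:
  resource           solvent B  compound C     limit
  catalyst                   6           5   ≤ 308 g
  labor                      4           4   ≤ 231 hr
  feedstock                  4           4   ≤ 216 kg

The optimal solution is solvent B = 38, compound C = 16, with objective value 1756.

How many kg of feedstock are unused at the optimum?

feedstock used = 4·38 + 4·16 = 216; slack = 216 − 216 = 0.

0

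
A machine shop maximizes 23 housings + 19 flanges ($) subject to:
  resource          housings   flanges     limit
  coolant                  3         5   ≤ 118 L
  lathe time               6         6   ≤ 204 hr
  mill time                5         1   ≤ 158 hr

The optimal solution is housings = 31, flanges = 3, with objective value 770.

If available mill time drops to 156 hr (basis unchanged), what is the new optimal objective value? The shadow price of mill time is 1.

Δb = -2, so new z* = 770 + (1)·(-2) = 770 − 2 = 768.

768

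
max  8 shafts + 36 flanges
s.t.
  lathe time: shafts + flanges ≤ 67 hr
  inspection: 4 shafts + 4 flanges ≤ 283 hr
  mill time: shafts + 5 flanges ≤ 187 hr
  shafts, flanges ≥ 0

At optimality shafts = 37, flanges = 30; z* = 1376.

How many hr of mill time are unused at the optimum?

mill time used = 1·37 + 5·30 = 187; slack = 187 − 187 = 0.

0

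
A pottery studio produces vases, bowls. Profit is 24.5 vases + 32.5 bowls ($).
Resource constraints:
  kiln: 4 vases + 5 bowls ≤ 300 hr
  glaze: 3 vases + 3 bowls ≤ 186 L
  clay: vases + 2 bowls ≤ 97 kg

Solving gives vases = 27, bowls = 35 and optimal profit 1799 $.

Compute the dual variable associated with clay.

8

At the optimum: kiln uses 283 of 300 (slack = 17); glaze uses 186 of 186 (binding); clay uses 97 of 97 (binding).
Since kiln is not tight, its dual is 0.
The binding rows give the dual system: 3·y_glaze + 1·y_clay = 24.5 and 3·y_glaze + 2·y_clay = 32.5.
Solving: y_glaze = 5.5, y_clay = 8.
Shadow price of clay = 8.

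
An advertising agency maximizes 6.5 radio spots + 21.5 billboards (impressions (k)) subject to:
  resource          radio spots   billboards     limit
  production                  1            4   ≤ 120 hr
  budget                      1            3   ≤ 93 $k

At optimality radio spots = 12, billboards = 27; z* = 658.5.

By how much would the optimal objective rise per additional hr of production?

2

Both production and budget are binding at x*.
From A_Bᵀ y = c: 1·y_production + 1·y_budget = 6.5; 4·y_production + 3·y_budget = 21.5.
Solving: y_production = 2, y_budget = 4.5.
Shadow price of production = 2.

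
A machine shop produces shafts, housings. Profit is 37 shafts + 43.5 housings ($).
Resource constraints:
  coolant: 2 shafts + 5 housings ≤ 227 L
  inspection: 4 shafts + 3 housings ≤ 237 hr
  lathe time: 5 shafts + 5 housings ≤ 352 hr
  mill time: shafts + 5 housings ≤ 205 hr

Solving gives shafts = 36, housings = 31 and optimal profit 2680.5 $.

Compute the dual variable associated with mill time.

Check each constraint at x*: coolant 227/227 (tight); inspection 237/237 (tight); lathe time 335/352 (slack 17); mill time 191/205 (slack 14).
By complementary slackness, y = 0 for the non-binding constraints.
Dual feasibility on the basic columns requires 2·y_coolant + 4·y_inspection = 37, 5·y_coolant + 3·y_inspection = 43.5.
This yields shadow prices y_coolant = 4.5, y_inspection = 7.
Shadow price of mill time = 0.

0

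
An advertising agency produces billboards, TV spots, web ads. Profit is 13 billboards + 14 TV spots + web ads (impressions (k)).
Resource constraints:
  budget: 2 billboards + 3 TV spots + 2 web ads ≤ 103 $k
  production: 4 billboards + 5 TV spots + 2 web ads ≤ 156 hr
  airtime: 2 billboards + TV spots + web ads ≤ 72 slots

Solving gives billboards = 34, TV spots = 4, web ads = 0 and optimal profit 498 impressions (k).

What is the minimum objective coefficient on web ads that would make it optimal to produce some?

6.5

Binding: production and airtime. Non-binding: budget (23 unused).
Since budget is not tight, its dual is 0.
The binding rows give the dual system: 4·y_production + 2·y_airtime = 13 and 5·y_production + 1·y_airtime = 14.
This yields shadow prices y_production = 2.5, y_airtime = 1.5.
web ads enters the basis when its profit ≥ yᵀa₃ = 2.5·2 + 1.5·1 = 6.5.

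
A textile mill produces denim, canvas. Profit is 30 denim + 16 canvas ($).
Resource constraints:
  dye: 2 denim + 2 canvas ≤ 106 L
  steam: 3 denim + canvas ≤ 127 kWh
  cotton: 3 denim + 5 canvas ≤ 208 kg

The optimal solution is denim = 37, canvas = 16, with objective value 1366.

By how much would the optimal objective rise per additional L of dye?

Binding: dye and steam. Non-binding: cotton (17 unused).
Since cotton is not tight, its dual is 0.
The binding rows give the dual system: 2·y_dye + 3·y_steam = 30 and 2·y_dye + 1·y_steam = 16.
Solving: y_dye = 4.5, y_steam = 7.
Shadow price of dye = 4.5.

4.5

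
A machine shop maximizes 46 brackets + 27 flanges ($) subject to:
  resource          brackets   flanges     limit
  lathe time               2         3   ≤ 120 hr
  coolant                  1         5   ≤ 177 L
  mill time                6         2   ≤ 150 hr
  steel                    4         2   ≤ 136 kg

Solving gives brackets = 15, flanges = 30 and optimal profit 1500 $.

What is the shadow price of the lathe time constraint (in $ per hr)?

5

Check each constraint at x*: lathe time 120/120 (tight); coolant 165/177 (slack 12); mill time 150/150 (tight); steel 120/136 (slack 16).
Since coolant, steel are not tight, their duals are 0.
From A_Bᵀ y = c: 2·y_lathe time + 6·y_mill time = 46; 3·y_lathe time + 2·y_mill time = 27.
→ y_lathe time = 5 and y_mill time = 6.
Shadow price of lathe time = 5.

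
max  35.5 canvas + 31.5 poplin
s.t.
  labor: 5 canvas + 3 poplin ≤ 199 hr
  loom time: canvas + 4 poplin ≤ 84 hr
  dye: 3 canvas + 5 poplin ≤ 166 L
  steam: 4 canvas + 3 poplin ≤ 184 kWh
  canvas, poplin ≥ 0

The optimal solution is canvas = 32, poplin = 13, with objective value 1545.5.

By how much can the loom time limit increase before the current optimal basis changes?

Binding constraints: labor, loom time. The basis is B = [[5,3],[1,4]] with det 17.
Per unit increase in loom time, x* moves by d = (-0.1765, 0.2941).
The basis stays optimal until dye becomes binding; allowable increase = 5.3125 hr.

5.3125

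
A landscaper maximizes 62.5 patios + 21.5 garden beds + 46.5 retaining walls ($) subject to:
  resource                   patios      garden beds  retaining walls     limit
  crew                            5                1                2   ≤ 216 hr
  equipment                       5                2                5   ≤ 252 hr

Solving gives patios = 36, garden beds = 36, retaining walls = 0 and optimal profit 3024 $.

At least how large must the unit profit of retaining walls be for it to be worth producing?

52

At the optimum: crew uses 216 of 216 (binding); equipment uses 252 of 252 (binding).
The binding rows give the dual system: 5·y_crew + 5·y_equipment = 62.5 and 1·y_crew + 2·y_equipment = 21.5.
This yields shadow prices y_crew = 3.5, y_equipment = 9.
retaining walls enters the basis when its profit ≥ yᵀa₃ = 3.5·2 + 9·5 = 52.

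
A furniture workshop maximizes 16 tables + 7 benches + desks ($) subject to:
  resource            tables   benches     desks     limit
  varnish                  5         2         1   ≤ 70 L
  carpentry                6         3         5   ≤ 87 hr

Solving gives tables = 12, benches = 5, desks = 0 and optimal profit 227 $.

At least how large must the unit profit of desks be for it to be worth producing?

Both varnish and carpentry are binding at x*.
The binding rows give the dual system: 5·y_varnish + 6·y_carpentry = 16 and 2·y_varnish + 3·y_carpentry = 7.
This yields shadow prices y_varnish = 2, y_carpentry = 1.
desks enters the basis when its profit ≥ yᵀa₃ = 2·1 + 1·5 = 7.

7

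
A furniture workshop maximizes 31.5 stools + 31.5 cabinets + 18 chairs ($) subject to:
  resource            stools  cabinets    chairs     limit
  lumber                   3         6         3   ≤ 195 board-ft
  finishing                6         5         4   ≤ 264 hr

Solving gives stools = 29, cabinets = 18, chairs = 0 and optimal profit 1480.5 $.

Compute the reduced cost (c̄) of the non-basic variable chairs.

-4.5

Both lumber and finishing are binding at x*.
Dual feasibility on the basic columns requires 3·y_lumber + 6·y_finishing = 31.5, 6·y_lumber + 5·y_finishing = 31.5.
Solving: y_lumber = 1.5, y_finishing = 4.5.
Reduced cost of chairs: c₃ − yᵀa₃ = 18 − (1.5·3 + 4.5·4) = 18 − 22.5 = -4.5.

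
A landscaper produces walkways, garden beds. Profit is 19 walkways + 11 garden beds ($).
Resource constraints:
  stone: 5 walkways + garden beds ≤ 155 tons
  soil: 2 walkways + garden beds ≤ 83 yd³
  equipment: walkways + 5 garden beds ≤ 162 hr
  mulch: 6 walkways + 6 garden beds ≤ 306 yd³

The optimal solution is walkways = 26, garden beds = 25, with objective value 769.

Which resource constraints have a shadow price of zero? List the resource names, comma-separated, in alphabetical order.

stone: 155/155 (binding)
soil: 77/83 (slack 6)
equipment: 151/162 (slack 11)
mulch: 306/306 (binding)
By complementary slackness, a constraint with positive slack has shadow price 0 → equipment, soil.

equipment, soil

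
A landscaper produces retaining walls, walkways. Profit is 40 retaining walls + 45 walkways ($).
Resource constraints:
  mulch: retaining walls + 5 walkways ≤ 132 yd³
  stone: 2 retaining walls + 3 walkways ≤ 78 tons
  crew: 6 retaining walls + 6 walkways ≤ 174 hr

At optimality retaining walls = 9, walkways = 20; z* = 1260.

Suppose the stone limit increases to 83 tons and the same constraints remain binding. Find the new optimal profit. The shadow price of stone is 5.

1285

Δb = 5, so new z* = 1260 + (5)·(5) = 1260 + 25 = 1285.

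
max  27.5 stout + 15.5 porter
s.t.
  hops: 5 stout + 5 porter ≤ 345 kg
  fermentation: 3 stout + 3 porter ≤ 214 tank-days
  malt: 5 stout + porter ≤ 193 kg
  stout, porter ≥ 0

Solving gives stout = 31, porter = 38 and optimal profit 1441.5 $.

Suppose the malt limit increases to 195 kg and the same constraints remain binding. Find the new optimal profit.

1447.5

At the optimum: hops uses 345 of 345 (binding); fermentation uses 207 of 214 (slack = 7); malt uses 193 of 193 (binding).
Slack constraints have shadow price 0 (complementary slackness).
Dual feasibility on the basic columns requires 5·y_hops + 5·y_malt = 27.5, 5·y_hops + 1·y_malt = 15.5.
This yields shadow prices y_hops = 2.5, y_malt = 3.
Δz = y_malt·Δb = 3 × (2) = 6, so new z* = 1441.5 + 6 = 1447.5.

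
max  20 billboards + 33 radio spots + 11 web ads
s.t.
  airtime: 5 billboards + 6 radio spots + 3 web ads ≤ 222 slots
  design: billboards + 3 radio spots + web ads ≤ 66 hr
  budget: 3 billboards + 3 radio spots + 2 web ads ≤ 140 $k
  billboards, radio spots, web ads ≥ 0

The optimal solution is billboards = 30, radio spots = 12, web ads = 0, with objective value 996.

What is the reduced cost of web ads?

Binding: airtime and design. Non-binding: budget (14 unused).
Slack constraints have shadow price 0 (complementary slackness).
Dual feasibility on the basic columns requires 5·y_airtime + 1·y_design = 20, 6·y_airtime + 3·y_design = 33.
→ y_airtime = 3 and y_design = 5.
Reduced cost of web ads: c₃ − yᵀa₃ = 11 − (3·3 + 5·1) = 11 − 14 = -3.

-3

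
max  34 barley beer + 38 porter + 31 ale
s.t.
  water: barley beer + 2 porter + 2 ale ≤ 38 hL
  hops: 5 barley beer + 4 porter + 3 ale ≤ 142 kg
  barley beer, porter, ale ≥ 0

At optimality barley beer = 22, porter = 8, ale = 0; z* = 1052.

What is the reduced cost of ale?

Both water and hops are binding at x*.
From A_Bᵀ y = c: 1·y_water + 5·y_hops = 34; 2·y_water + 4·y_hops = 38.
Solving: y_water = 9, y_hops = 5.
Reduced cost of ale: c₃ − yᵀa₃ = 31 − (9·2 + 5·3) = 31 − 33 = -2.

-2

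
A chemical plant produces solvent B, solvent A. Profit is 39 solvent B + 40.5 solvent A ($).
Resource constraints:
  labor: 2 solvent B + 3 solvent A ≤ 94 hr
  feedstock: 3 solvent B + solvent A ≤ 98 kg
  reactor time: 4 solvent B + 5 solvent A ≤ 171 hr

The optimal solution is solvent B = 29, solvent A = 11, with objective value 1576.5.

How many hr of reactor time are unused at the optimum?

0

reactor time used = 4·29 + 5·11 = 171; slack = 171 − 171 = 0.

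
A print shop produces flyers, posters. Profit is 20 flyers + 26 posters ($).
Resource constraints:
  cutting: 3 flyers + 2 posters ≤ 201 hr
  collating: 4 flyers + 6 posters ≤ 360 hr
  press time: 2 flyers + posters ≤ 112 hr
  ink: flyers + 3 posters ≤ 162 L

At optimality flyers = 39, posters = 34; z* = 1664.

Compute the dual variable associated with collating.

Check each constraint at x*: cutting 185/201 (slack 16); collating 360/360 (tight); press time 112/112 (tight); ink 141/162 (slack 21).
Since cutting, ink are not tight, their duals are 0.
Dual feasibility on the basic columns requires 4·y_collating + 2·y_press time = 20, 6·y_collating + 1·y_press time = 26.
Solving: y_collating = 4, y_press time = 2.
Shadow price of collating = 4.

4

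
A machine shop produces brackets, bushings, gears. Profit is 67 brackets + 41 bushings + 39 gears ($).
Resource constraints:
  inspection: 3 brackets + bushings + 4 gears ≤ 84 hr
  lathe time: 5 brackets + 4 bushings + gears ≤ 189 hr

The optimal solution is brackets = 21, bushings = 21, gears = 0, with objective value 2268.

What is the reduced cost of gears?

-5

At the optimum: inspection uses 84 of 84 (binding); lathe time uses 189 of 189 (binding).
The binding rows give the dual system: 3·y_inspection + 5·y_lathe time = 67 and 1·y_inspection + 4·y_lathe time = 41.
Solving: y_inspection = 9, y_lathe time = 8.
Reduced cost of gears: c₃ − yᵀa₃ = 39 − (9·4 + 8·1) = 39 − 44 = -5.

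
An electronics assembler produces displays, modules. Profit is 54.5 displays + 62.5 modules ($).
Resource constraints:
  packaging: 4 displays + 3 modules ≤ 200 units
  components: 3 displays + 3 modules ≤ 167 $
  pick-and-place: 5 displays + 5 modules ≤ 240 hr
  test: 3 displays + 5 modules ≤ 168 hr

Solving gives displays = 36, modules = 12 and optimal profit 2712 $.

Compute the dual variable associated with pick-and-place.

8.5

Binding: pick-and-place and test. Non-binding: packaging (20 unused), components (23 unused).
By complementary slackness, y = 0 for the non-binding constraints.
Dual feasibility on the basic columns requires 5·y_pick-and-place + 3·y_test = 54.5, 5·y_pick-and-place + 5·y_test = 62.5.
This yields shadow prices y_pick-and-place = 8.5, y_test = 4.
Shadow price of pick-and-place = 8.5.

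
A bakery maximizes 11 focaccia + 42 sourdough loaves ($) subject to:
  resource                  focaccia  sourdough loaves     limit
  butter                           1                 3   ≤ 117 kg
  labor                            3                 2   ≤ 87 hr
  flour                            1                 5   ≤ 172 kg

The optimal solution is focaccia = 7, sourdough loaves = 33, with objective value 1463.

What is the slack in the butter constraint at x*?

butter used = 1·7 + 3·33 = 106; slack = 117 − 106 = 11.

11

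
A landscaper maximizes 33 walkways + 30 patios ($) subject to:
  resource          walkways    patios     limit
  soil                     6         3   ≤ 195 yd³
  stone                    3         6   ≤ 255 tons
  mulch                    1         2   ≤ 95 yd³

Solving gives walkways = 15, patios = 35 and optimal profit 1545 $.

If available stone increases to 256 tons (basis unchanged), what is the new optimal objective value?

1548

Check each constraint at x*: soil 195/195 (tight); stone 255/255 (tight); mulch 85/95 (slack 10).
Slack constraints have shadow price 0 (complementary slackness).
From A_Bᵀ y = c: 6·y_soil + 3·y_stone = 33; 3·y_soil + 6·y_stone = 30.
→ y_soil = 4 and y_stone = 3.
Δz = y_stone·Δb = 3 × (1) = 3, so new z* = 1545 + 3 = 1548.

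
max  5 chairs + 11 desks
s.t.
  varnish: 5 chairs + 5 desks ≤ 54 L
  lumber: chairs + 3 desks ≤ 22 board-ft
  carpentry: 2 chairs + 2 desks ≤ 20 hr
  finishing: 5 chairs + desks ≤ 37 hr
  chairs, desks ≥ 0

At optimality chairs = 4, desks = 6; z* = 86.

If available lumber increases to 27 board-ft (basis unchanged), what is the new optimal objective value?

101

Check each constraint at x*: varnish 50/54 (slack 4); lumber 22/22 (tight); carpentry 20/20 (tight); finishing 26/37 (slack 11).
By complementary slackness, y = 0 for the non-binding constraints.
From A_Bᵀ y = c: 1·y_lumber + 2·y_carpentry = 5; 3·y_lumber + 2·y_carpentry = 11.
Solving: y_lumber = 3, y_carpentry = 1.
Δz = y_lumber·Δb = 3 × (5) = 15, so new z* = 86 + 15 = 101.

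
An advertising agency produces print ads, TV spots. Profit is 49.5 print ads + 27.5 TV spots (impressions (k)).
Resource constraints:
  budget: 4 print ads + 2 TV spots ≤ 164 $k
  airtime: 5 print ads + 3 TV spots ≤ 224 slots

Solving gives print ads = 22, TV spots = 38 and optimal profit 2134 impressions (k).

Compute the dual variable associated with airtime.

5.5

Both budget and airtime are binding at x*.
Dual feasibility on the basic columns requires 4·y_budget + 5·y_airtime = 49.5, 2·y_budget + 3·y_airtime = 27.5.
→ y_budget = 5.5 and y_airtime = 5.5.
Shadow price of airtime = 5.5.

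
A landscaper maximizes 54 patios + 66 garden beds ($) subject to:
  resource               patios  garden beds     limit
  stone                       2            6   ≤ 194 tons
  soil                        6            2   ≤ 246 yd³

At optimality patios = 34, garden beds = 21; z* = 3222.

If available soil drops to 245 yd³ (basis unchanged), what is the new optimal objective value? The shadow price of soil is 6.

3216

Δb = -1, so new z* = 3222 + (6)·(-1) = 3222 − 6 = 3216.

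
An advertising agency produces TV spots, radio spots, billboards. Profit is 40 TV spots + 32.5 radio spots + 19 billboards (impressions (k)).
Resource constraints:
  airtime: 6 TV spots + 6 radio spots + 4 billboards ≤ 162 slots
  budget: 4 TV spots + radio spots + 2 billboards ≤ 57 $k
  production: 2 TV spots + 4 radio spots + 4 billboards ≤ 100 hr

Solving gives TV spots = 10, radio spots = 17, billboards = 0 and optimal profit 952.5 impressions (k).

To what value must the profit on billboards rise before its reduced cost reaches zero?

25

Check each constraint at x*: airtime 162/162 (tight); budget 57/57 (tight); production 88/100 (slack 12).
Since production is not tight, its dual is 0.
Dual feasibility on the basic columns requires 6·y_airtime + 4·y_budget = 40, 6·y_airtime + 1·y_budget = 32.5.
→ y_airtime = 5 and y_budget = 2.5.
billboards enters the basis when its profit ≥ yᵀa₃ = 5·4 + 2.5·2 = 25.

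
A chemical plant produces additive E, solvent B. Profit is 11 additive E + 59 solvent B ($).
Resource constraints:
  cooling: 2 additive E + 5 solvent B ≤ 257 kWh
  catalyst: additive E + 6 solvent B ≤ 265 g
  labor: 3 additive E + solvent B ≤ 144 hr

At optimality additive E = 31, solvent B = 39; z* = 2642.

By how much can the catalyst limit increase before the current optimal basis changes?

43.4

Binding constraints: cooling, catalyst. The basis is B = [[2,5],[1,6]] with det 7.
Per unit increase in catalyst, x* moves by d = (-0.7143, 0.2857).
The basis stays optimal until additive E reaches 0; allowable increase = 43.4 g.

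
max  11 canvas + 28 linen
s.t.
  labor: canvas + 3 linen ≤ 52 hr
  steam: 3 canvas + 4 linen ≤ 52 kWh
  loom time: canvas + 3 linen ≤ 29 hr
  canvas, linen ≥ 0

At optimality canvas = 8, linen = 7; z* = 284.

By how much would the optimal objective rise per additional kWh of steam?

Check each constraint at x*: labor 29/52 (slack 23); steam 52/52 (tight); loom time 29/29 (tight).
By complementary slackness, y = 0 for the non-binding constraint.
From A_Bᵀ y = c: 3·y_steam + 1·y_loom time = 11; 4·y_steam + 3·y_loom time = 28.
This yields shadow prices y_steam = 1, y_loom time = 8.
Shadow price of steam = 1.

1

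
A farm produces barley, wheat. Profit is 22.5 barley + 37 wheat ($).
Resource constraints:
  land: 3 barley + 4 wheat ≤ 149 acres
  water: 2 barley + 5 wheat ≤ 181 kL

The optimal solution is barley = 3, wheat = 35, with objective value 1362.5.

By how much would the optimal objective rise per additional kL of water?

3

Both land and water are binding at x*.
The binding rows give the dual system: 3·y_land + 2·y_water = 22.5 and 4·y_land + 5·y_water = 37.
Solving: y_land = 5.5, y_water = 3.
Shadow price of water = 3.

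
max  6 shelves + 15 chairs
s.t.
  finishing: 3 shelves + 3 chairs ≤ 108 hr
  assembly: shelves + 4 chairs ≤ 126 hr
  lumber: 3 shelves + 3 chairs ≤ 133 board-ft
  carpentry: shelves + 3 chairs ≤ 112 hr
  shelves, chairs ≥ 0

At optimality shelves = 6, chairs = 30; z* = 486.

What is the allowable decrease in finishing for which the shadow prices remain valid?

13.5

Binding constraints: finishing, assembly. The basis is B = [[3,3],[1,4]] with det 9.
Per unit decrease in finishing, x* moves by d = (-0.4444, 0.1111).
The basis stays optimal until shelves reaches 0; allowable decrease = 13.5 hr.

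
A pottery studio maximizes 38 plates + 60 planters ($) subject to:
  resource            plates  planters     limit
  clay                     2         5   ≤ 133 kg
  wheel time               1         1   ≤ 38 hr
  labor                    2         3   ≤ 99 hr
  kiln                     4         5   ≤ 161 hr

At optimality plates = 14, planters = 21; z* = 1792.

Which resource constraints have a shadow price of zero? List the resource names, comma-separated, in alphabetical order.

clay: 133/133 (binding)
wheel time: 35/38 (slack 3)
labor: 91/99 (slack 8)
kiln: 161/161 (binding)
By complementary slackness, a constraint with positive slack has shadow price 0 → labor, wheel time.

labor, wheel time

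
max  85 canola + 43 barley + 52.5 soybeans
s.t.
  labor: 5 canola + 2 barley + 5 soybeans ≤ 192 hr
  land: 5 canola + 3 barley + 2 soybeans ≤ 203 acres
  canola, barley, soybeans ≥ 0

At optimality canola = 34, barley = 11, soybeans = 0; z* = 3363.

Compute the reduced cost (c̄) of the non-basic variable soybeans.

Both labor and land are binding at x*.
From A_Bᵀ y = c: 5·y_labor + 5·y_land = 85; 2·y_labor + 3·y_land = 43.
Solving: y_labor = 8, y_land = 9.
Reduced cost of soybeans: c₃ − yᵀa₃ = 52.5 − (8·5 + 9·2) = 52.5 − 58 = -5.5.

-5.5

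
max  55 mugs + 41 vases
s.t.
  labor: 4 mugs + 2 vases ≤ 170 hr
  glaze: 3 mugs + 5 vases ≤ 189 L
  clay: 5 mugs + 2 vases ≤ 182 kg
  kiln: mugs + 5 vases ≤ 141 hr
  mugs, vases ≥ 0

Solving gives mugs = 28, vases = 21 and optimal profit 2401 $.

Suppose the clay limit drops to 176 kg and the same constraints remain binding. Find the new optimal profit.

At the optimum: labor uses 154 of 170 (slack = 16); glaze uses 189 of 189 (binding); clay uses 182 of 182 (binding); kiln uses 133 of 141 (slack = 8).
Slack constraints have shadow price 0 (complementary slackness).
From A_Bᵀ y = c: 3·y_glaze + 5·y_clay = 55; 5·y_glaze + 2·y_clay = 41.
→ y_glaze = 5 and y_clay = 8.
Δz = y_clay·Δb = 8 × (-6) = -48, so new z* = 2401 − 48 = 2353.

2353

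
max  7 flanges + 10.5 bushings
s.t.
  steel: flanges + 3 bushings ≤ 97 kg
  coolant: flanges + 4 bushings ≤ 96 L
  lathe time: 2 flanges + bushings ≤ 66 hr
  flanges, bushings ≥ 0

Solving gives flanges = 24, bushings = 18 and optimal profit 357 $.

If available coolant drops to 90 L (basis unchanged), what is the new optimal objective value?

345

Binding: coolant and lathe time. Non-binding: steel (19 unused).
By complementary slackness, y = 0 for the non-binding constraint.
Dual feasibility on the basic columns requires 1·y_coolant + 2·y_lathe time = 7, 4·y_coolant + 1·y_lathe time = 10.5.
Solving: y_coolant = 2, y_lathe time = 2.5.
Δz = y_coolant·Δb = 2 × (-6) = -12, so new z* = 357 − 12 = 345.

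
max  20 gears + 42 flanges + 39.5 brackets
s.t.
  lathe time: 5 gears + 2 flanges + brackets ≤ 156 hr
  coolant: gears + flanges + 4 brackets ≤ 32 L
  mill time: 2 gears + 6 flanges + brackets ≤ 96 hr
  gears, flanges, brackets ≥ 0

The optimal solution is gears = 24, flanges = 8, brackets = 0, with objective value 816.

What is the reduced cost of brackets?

At the optimum: lathe time uses 136 of 156 (slack = 20); coolant uses 32 of 32 (binding); mill time uses 96 of 96 (binding).
By complementary slackness, y = 0 for the non-binding constraint.
Dual feasibility on the basic columns requires 1·y_coolant + 2·y_mill time = 20, 1·y_coolant + 6·y_mill time = 42.
→ y_coolant = 9 and y_mill time = 5.5.
Reduced cost of brackets: c₃ − yᵀa₃ = 39.5 − (9·4 + 5.5·1) = 39.5 − 41.5 = -2.

-2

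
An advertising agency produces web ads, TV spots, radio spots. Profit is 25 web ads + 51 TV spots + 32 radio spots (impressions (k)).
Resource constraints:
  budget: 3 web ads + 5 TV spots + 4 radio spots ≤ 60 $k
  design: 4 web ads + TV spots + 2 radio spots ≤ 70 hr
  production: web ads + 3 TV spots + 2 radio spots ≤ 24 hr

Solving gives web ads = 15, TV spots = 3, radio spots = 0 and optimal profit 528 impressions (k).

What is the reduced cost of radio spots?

Check each constraint at x*: budget 60/60 (tight); design 63/70 (slack 7); production 24/24 (tight).
Slack constraints have shadow price 0 (complementary slackness).
The binding rows give the dual system: 3·y_budget + 1·y_production = 25 and 5·y_budget + 3·y_production = 51.
Solving: y_budget = 6, y_production = 7.
Reduced cost of radio spots: c₃ − yᵀa₃ = 32 − (6·4 + 7·2) = 32 − 38 = -6.

-6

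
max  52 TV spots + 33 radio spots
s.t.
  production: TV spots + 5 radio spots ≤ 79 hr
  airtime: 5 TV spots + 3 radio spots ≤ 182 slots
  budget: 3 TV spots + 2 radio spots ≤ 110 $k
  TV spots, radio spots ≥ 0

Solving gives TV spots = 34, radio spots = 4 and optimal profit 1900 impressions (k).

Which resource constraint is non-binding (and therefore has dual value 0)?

production: 54/79 (slack 25)
airtime: 182/182 (binding)
budget: 110/110 (binding)
By complementary slackness, a constraint with positive slack has shadow price 0 → production.

production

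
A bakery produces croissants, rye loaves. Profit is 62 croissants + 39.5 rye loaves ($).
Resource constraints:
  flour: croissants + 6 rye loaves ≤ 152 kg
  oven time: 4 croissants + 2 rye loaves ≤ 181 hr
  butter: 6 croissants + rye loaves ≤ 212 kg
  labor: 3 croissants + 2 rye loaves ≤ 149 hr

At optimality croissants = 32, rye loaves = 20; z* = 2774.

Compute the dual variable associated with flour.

5

Binding: flour and butter. Non-binding: oven time (13 unused), labor (13 unused).
By complementary slackness, y = 0 for the non-binding constraints.
The binding rows give the dual system: 1·y_flour + 6·y_butter = 62 and 6·y_flour + 1·y_butter = 39.5.
This yields shadow prices y_flour = 5, y_butter = 9.5.
Shadow price of flour = 5.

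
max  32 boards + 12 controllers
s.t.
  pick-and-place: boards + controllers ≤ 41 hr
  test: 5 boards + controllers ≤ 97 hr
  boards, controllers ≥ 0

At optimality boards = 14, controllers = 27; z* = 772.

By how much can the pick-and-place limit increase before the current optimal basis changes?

Binding constraints: pick-and-place, test. The basis is B = [[1,1],[5,1]] with det -4.
Per unit increase in pick-and-place, x* moves by d = (-0.25, 1.25).
The basis stays optimal until boards reaches 0; allowable increase = 56 hr.

56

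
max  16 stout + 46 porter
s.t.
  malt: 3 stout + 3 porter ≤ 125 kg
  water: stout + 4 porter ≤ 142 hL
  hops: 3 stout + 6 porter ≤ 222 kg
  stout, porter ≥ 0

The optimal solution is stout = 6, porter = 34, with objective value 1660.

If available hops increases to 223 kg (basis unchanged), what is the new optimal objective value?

Binding: water and hops. Non-binding: malt (5 unused).
Slack constraints have shadow price 0 (complementary slackness).
From A_Bᵀ y = c: 1·y_water + 3·y_hops = 16; 4·y_water + 6·y_hops = 46.
→ y_water = 7 and y_hops = 3.
Δz = y_hops·Δb = 3 × (1) = 3, so new z* = 1660 + 3 = 1663.

1663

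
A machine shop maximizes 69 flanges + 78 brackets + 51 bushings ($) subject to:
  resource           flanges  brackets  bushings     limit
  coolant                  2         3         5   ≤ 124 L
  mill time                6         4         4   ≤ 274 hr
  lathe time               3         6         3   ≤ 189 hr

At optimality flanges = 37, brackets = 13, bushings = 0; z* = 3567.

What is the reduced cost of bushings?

At the optimum: coolant uses 113 of 124 (slack = 11); mill time uses 274 of 274 (binding); lathe time uses 189 of 189 (binding).
Since coolant is not tight, its dual is 0.
Dual feasibility on the basic columns requires 6·y_mill time + 3·y_lathe time = 69, 4·y_mill time + 6·y_lathe time = 78.
This yields shadow prices y_mill time = 7.5, y_lathe time = 8.
Reduced cost of bushings: c₃ − yᵀa₃ = 51 − (7.5·4 + 8·3) = 51 − 54 = -3.

-3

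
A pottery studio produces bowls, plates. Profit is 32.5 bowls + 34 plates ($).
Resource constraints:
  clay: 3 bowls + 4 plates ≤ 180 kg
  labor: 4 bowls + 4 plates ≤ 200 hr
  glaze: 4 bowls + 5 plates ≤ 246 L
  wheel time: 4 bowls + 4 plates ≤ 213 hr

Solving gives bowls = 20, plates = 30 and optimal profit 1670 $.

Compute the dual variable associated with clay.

Check each constraint at x*: clay 180/180 (tight); labor 200/200 (tight); glaze 230/246 (slack 16); wheel time 200/213 (slack 13).
By complementary slackness, y = 0 for the non-binding constraints.
Dual feasibility on the basic columns requires 3·y_clay + 4·y_labor = 32.5, 4·y_clay + 4·y_labor = 34.
→ y_clay = 1.5 and y_labor = 7.
Shadow price of clay = 1.5.

1.5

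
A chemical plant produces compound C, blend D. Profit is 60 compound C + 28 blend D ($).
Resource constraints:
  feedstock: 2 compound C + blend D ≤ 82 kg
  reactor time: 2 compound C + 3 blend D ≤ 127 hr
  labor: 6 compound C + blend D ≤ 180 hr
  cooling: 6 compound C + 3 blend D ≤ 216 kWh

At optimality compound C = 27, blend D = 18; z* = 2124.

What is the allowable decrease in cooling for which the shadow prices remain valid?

36

Binding constraints: labor, cooling. The basis is B = [[6,1],[6,3]] with det 12.
Per unit decrease in cooling, x* moves by d = (0.0833, -0.5).
The basis stays optimal until blend D reaches 0; allowable decrease = 36 kWh.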